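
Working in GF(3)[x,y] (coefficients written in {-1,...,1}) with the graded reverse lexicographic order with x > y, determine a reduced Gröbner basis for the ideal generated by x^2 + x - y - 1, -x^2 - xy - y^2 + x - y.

G = {y^3 + y^2 - y - 1, x^2 + x - y - 1, xy + y^2 + x - y + 1}

f_1 = x^2 + x - y - 1, LT = x^2.
f_2 = -x^2 - xy - y^2 + x - y, LT = x^2.

S(f_1,f_2): lcm = x^2. S = -xy - y^2 - x + y - 1.
  leading term xy: no divisor's leading term divides it; move -xy to the remainder.
  leading term y^2: no divisor's leading term divides it; move -y^2 to the remainder.
  leading term x: no divisor's leading term divides it; move -x to the remainder.
  leading term y: no divisor's leading term divides it; move y to the remainder.
  leading term 1: no divisor's leading term divides it; move -1 to the remainder.
  remainder -xy - y^2 - x + y - 1 ≠ 0; add g_3 = -xy - y^2 - x + y - 1 to the basis.

S(f_1,g_3): lcm = x^2y. S = -xy^2 - x^2 - xy - y^2 - x - y.
  leading term xy^2: subtract (y)·g_3 from -xy^2 - x^2 - xy - y^2 - x - y → y^3 - x^2 + y^2 - x
  leading term y^3: no divisor's leading term divides it; move y^3 to the remainder.
  leading term x^2: subtract (-1)·f_1 from -x^2 + y^2 - x → y^2 - y - 1
  leading term y^2: no divisor's leading term divides it; move y^2 to the remainder.
  leading term y: no divisor's leading term divides it; move -y to the remainder.
  leading term 1: no divisor's leading term divides it; move -1 to the remainder.
  remainder y^3 + y^2 - y - 1 ≠ 0; add g_4 = y^3 + y^2 - y - 1 to the basis.

The other S-polynomials (S(f_2,g_3), S(f_1,g_4), S(f_2,g_4), S(g_3,g_4)) all reduce to 0 modulo the current basis, so we have a Gröbner basis.
Inter-reduce: drop elements whose leading term is divisible by another's, tail-reduce, and make monic.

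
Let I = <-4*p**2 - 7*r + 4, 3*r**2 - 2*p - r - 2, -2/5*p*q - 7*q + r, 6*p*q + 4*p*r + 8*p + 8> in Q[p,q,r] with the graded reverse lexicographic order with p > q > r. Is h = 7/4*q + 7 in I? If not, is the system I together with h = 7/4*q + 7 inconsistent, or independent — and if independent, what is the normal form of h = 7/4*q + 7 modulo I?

Adjoining 7/4*q + 7 makes the ideal the whole ring: the system is inconsistent.

First compute the reduced Gröbner basis of I by Buchberger's algorithm.
f_1 = -4*p**2 - 7*r + 4, LT = p**2.
f_2 = 3*r**2 - 2*p - r - 2, LT = r**2.
f_3 = -2/5*p*q - 7*q + r, LT = p*q.
f_4 = 6*p*q + 4*p*r + 8*p + 8, LT = p*q.

S(f_1,f_3): lcm = p**2*q. S = -35/2*p*q + 5/2*p*r + 7/4*q*r - q.
  reduce S modulo (f_1, f_2, f_3, f_4):
  remainder 5/2*p*r + 7/4*q*r + 1221/4*q - 175/4*r ≠ 0; add k_5 = 5/2*p*r + 7/4*q*r + 1221/4*q - 175/4*r to the basis.

S(f_1,f_4): lcm = p**2*q. S = -2/3*p**2*r - 4/3*p**2 + 7/4*q*r - 4/3*p - q.
  reduce S modulo (f_1, f_2, f_3, f_4, k_5):
  remainder 7/4*q*r - 5/9*p - q + 37/18*r - 5/9 ≠ 0; add k_6 = 7/4*q*r - 5/9*p - q + 37/18*r - 5/9 to the basis.

S(f_3,f_4): lcm = p*q. S = -2/3*p*r - 4/3*p + 35/2*q - 5/2*r - 4/3.
  reduce S modulo (f_1, f_2, f_3, f_4, k_5, k_6):
  remainder -32/27*p + 595/6*q - 3973/270*r - 32/27 ≠ 0; add k_7 = -32/27*p + 595/6*q - 3973/270*r - 32/27 to the basis.

S(f_2,k_5): lcm = p*r**2. S = -7/10*q*r**2 - 2/3*p**2 - 1/3*p*r - 1221/10*q*r + 35/2*r**2 - 2/3*p.
  reduce S modulo (f_1, f_2, f_3, f_4, k_5, k_6, k_7):
  remainder -5251147/2240*q + 218669/448*r ≠ 0; add k_8 = -5251147/2240*q + 218669/448*r to the basis.

S(f_3,k_5): lcm = p*q*r. S = -7/10*q**2*r - 1221/10*q**2 + 35*q*r - 5/2*r**2.
  reduce S modulo (f_1, f_2, f_3, f_4, k_5, k_6, k_7, k_8):
  remainder -71057672106299/20509992011610*r ≠ 0; add k_9 = -71057672106299/20509992011610*r to the basis.

The other S-polynomials (S(f_1,f_2), S(f_2,f_3), S(f_2,f_4), S(f_1,k_5), S(f_4,k_5), S(f_1,k_6), S(f_2,k_6), S(f_3,k_6), S(f_4,k_6), S(k_5,k_6), S(f_1,k_7), S(f_2,k_7), S(f_3,k_7), S(f_4,k_7), S(k_5,k_7), S(k_6,k_7), S(f_1,k_8), S(f_2,k_8), S(f_3,k_8), S(f_4,k_8), S(k_5,k_8), S(k_6,k_8), S(k_7,k_8), S(f_1,k_9), S(f_2,k_9), S(f_3,k_9), S(f_4,k_9), S(k_5,k_9), S(k_6,k_9), S(k_7,k_9), S(k_8,k_9)) all reduce to 0 modulo the current basis, so we have a Gröbner basis.
Inter-reduce: drop elements whose leading term is divisible by another's, tail-reduce, and make monic.
Reduced Gröbner basis: {p + 1, q, r}.
Label its elements g_1 = p + 1, g_2 = q, g_3 = r.

Reduce h = 7/4*q + 7 modulo G:
  leading term q: subtract (7/4)·g_2 from 7/4*q + 7 → 7
  leading term 1: no divisor's leading term divides it; move 7 to the remainder.
  normal form = 7.
The normal form is nonzero, so h ∉ I. Since h minus its normal form lies in I, I + (h) = I + (n) where n = 7; decide whether this ideal is the whole ring.
Here n = 7 is a nonzero constant, hence a unit: 1 ∈ I + (h), the Gröbner basis of I + (h) is {1}, and the enlarged system has no common solution — adjoining h is inconsistent.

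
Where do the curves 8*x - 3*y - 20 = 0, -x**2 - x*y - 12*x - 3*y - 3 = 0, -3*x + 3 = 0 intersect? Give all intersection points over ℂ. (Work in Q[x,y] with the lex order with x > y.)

Compute a lex Gröbner basis by Buchberger's algorithm.
f_1 = 8*x - 3*y - 20, LT = x.
f_2 = -x**2 - x*y - 12*x - 3*y - 3, LT = x**2.
f_3 = -3*x + 3, LT = x.

S(f_1,f_2): lcm = x**2. S = -11/8*x*y - 29/2*x - 3*y - 3.
  leading term x*y: subtract (-11/64*y)·f_1 from -11/8*x*y - 29/2*x - 3*y - 3 → -29/2*x - 33/64*y**2 - 103/16*y - 3
  leading term x: subtract (-29/16)·f_1 from -29/2*x - 33/64*y**2 - 103/16*y - 3 → -33/64*y**2 - 95/8*y - 157/4
  leading term y**2: no divisor's leading term divides it; move -33/64*y**2 to the remainder.
  leading term y: no divisor's leading term divides it; move -95/8*y to the remainder.
  leading term 1: no divisor's leading term divides it; move -157/4 to the remainder.
  remainder -33/64*y**2 - 95/8*y - 157/4 ≠ 0; add h_4 = -33/64*y**2 - 95/8*y - 157/4 to the basis.

S(f_1,f_3): lcm = x. S = -3/8*y - 3/2.
  leading term y: no divisor's leading term divides it; move -3/8*y to the remainder.
  leading term 1: no divisor's leading term divides it; move -3/2 to the remainder.
  remainder -3/8*y - 3/2 ≠ 0; add h_5 = -3/8*y - 3/2 to the basis.

S(f_2,f_3): lcm = x**2. S = x*y + 13*x + 3*y + 3.
  leading term x*y: subtract (1/8*y)·f_1 from x*y + 13*x + 3*y + 3 → 13*x + 3/8*y**2 + 11/2*y + 3
  leading term x: subtract (13/8)·f_1 from 13*x + 3/8*y**2 + 11/2*y + 3 → 3/8*y**2 + 83/8*y + 71/2
  leading term y**2: subtract (-8/11)·h_4 from 3/8*y**2 + 83/8*y + 71/2 → 153/88*y + 153/22
  leading term y: subtract (-51/11)·h_5 from 153/88*y + 153/22 → 0
  remainder 0.

S(f_1,h_4): leading monomials are coprime, so the S-polynomial reduces to 0 (Buchberger's first criterion).
S(f_2,h_4): leading monomials are coprime, so the S-polynomial reduces to 0 (Buchberger's first criterion).
S(f_3,h_4): leading monomials are coprime, so the S-polynomial reduces to 0 (Buchberger's first criterion).
S(f_1,h_5): leading monomials are coprime, so the S-polynomial reduces to 0 (Buchberger's first criterion).
S(f_2,h_5): leading monomials are coprime, so the S-polynomial reduces to 0 (Buchberger's first criterion).
S(f_3,h_5): leading monomials are coprime, so the S-polynomial reduces to 0 (Buchberger's first criterion).
S(h_4,h_5): lcm = y**2. S = 628/33*y + 2512/33.
  leading term y: subtract (-5024/99)·h_5 from 628/33*y + 2512/33 → 0
  remainder 0.

Every S-polynomial of the final basis reduces to 0, so we have a Gröbner basis.
Inter-reduce: drop elements whose leading term is divisible by another's, tail-reduce, and make monic.
Reduced Gröbner basis: {x - 1, y + 4}.

Elimination: the polynomial y + 4 lies in the elimination ideal for y, so y ∈ {-4}. For each such y, the remaining basis elements (now univariate) give the rest of the solution.
  y = -4: the earlier basis element becomes x - 1 = 0, giving x = 1 — point (1, -4).

{(1, -4)}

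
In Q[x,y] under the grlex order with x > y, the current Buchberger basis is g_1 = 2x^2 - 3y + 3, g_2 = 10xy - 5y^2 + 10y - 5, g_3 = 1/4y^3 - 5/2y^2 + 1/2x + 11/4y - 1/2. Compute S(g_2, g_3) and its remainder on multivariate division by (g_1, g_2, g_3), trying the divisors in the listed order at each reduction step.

S(g_2, g_3) = -1/2y^4 + 10xy^2 + y^3 - 2x^2 - 11xy - 1/2y^2 + 2x; remainder on division = 0.

lcm(LM(g_2), LM(g_3)) = xy^3.
S = (lcm/LT(g_2))·g_2 − (lcm/LT(g_3))·g_3 = -1/2y^4 + 10xy^2 + y^3 - 2x^2 - 11xy - 1/2y^2 + 2x.
Reduce S modulo (g_1, g_2, g_3) in that order:
  leading term y^4: subtract (-2y)·g_3 from -1/2y^4 + 10xy^2 + y^3 - 2x^2 - 11xy - 1/2y^2 + 2x → 10xy^2 - 4y^3 - 2x^2 - 10xy + 5y^2 + 2x - y
  leading term xy^2: subtract (y)·g_2 from 10xy^2 - 4y^3 - 2x^2 - 10xy + 5y^2 + 2x - y → y^3 - 2x^2 - 10xy - 5y^2 + 2x + 4y
  leading term y^3: subtract (4)·g_3 from y^3 - 2x^2 - 10xy - 5y^2 + 2x + 4y → -2x^2 - 10xy + 5y^2 - 7y + 2
  leading term x^2: subtract (-1)·g_1 from -2x^2 - 10xy + 5y^2 - 7y + 2 → -10xy + 5y^2 - 10y + 5
  leading term xy: subtract (-1)·g_2 from -10xy + 5y^2 - 10y + 5 → 0
The remainder is 0, so this S-polynomial contributes no new basis element.
This is the inner loop of Buchberger's algorithm — each nonzero remainder becomes a new basis element.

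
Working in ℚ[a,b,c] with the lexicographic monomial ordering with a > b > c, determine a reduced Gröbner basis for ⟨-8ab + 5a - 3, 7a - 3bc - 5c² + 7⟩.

G = {a - 3/7bc - 5/7c² + 1, b²c + 5/3bc² - ⅝bc - 7/3b - 25/24c² + 7/3}

This is the nonlinear analogue of row-reducing a linear system.

f_1 = -8ab + 5a - 3, LT = ab.
f_2 = 7a - 3bc - 5c² + 7, LT = a.

S(f_1,f_2): lcm = ab. S = -⅝a + 3/7b²c + 5/7bc² - b + ⅜.
  reduce S modulo (f_1, f_2):
  remainder 3/7b²c + 5/7bc² - 15/56bc - b - 25/56c² + 1 ≠ 0; add g_3 = 3/7b²c + 5/7bc² - 15/56bc - b - 25/56c² + 1 to the basis.

The other S-polynomials (S(f_1,g_3), S(f_2,g_3)) all reduce to 0 modulo the current basis, so we have a Gröbner basis.
Inter-reduce: drop elements whose leading term is divisible by another's, tail-reduce, and make monic.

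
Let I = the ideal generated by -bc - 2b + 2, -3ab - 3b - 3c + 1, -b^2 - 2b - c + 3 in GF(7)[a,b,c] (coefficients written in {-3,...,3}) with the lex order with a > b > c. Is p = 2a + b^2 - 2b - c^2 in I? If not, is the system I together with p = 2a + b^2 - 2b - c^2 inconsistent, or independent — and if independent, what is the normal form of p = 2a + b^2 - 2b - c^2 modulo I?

First compute the reduced Gröbner basis of I by Buchberger's algorithm.
f_1 = -bc - 2b + 2, LT = bc.
f_2 = -3ab - 3b - 3c + 1, LT = ab.
f_3 = -b^2 - 2b - c + 3, LT = b^2.

S(f_1,f_2): lcm = abc. S = 2ab - 2a - bc - c^2 - 2c.
  leading term ab: subtract (-3)·f_2 from 2ab - 2a - bc - c^2 - 2c → -2a - bc - 2b - c^2 + 3c + 3
  leading term a: no divisor's leading term divides it; move -2a to the remainder.
  leading term bc: subtract (1)·f_1 from -bc - 2b - c^2 + 3c + 3 → -c^2 + 3c + 1
  leading term c^2: no divisor's leading term divides it; move -c^2 to the remainder.
  leading term c: no divisor's leading term divides it; move 3c to the remainder.
  leading term 1: no divisor's leading term divides it; move 1 to the remainder.
  remainder -2a - c^2 + 3c + 1 ≠ 0; add h_4 = -2a - c^2 + 3c + 1 to the basis.

S(f_1,f_3): lcm = b^2c. S = 2b^2 - 2bc - 2b - c^2 + 3c.
  leading term b^2: subtract (-2)·f_3 from 2b^2 - 2bc - 2b - c^2 + 3c → -2bc + b - c^2 + c - 1
  leading term bc: subtract (2)·f_1 from -2bc + b - c^2 + c - 1 → -2b - c^2 + c + 2
  leading term b: no divisor's leading term divides it; move -2b to the remainder.
  leading term c^2: no divisor's leading term divides it; move -c^2 to the remainder.
  leading term c: no divisor's leading term divides it; move c to the remainder.
  leading term 1: no divisor's leading term divides it; move 2 to the remainder.
  remainder -2b - c^2 + c + 2 ≠ 0; add h_5 = -2b - c^2 + c + 2 to the basis.

S(f_2,f_3): lcm = ab^2. S = -2ab - ac + 3a + b^2 + bc + 2b.
  leading term ab: subtract (3)·f_2 from -2ab - ac + 3a + b^2 + bc + 2b → -ac + 3a + b^2 + bc - 3b + 2c - 3
  leading term ac: subtract (-3c)·h_4 from -ac + 3a + b^2 + bc - 3b + 2c - 3 → 3a + b^2 + bc - 3b - 3c^3 + 2c^2 - 2c - 3
  leading term a: subtract (2)·h_4 from 3a + b^2 + bc - 3b - 3c^3 + 2c^2 - 2c - 3 → b^2 + bc - 3b - 3c^3 - 3c^2 - c + 2
  leading term b^2: subtract (-1)·f_3 from b^2 + bc - 3b - 3c^3 - 3c^2 - c + 2 → bc + 2b - 3c^3 - 3c^2 - 2c - 2
  leading term bc: subtract (-1)·f_1 from bc + 2b - 3c^3 - 3c^2 - 2c - 2 → -3c^3 - 3c^2 - 2c
  leading term c^3: no divisor's leading term divides it; move -3c^3 to the remainder.
  leading term c^2: no divisor's leading term divides it; move -3c^2 to the remainder.
  leading term c: no divisor's leading term divides it; move -2c to the remainder.
  remainder -3c^3 - 3c^2 - 2c ≠ 0; add h_6 = -3c^3 - 3c^2 - 2c to the basis.

S(f_1,h_4): leading monomials are coprime, so the S-polynomial reduces to 0 (Buchberger's first criterion).
S(f_2,h_4): lcm = ab. S = 3bc^2 - 2bc - 2b + c + 2.
  leading term bc^2: subtract (-3c)·f_1 from 3bc^2 - 2bc - 2b + c + 2 → -bc - 2b + 2
  leading term bc: subtract (1)·f_1 from -bc - 2b + 2 → 0
  remainder 0.

S(f_3,h_4): leading monomials are coprime, so the S-polynomial reduces to 0 (Buchberger's first criterion).
S(f_1,h_5): lcm = bc. S = 2b + 3c^3 - 3c^2 + c - 2.
  leading term b: subtract (-1)·h_5 from 2b + 3c^3 - 3c^2 + c - 2 → 3c^3 + 3c^2 + 2c
  leading term c^3: subtract (-1)·h_6 from 3c^3 + 3c^2 + 2c → 0
  remainder 0.

S(f_2,h_5): lcm = ab. S = 3ac^2 - 3ac + a + b + c + 2.
  leading term ac^2: subtract (2c^2)·h_4 from 3ac^2 - 3ac + a + b + c + 2 → -3ac + a + b + 2c^4 + c^3 - 2c^2 + c + 2
  leading term ac: subtract (-2c)·h_4 from -3ac + a + b + 2c^4 + c^3 - 2c^2 + c + 2 → a + b + 2c^4 - c^3 - 3c^2 + 3c + 2
  leading term a: subtract (3)·h_4 from a + b + 2c^4 - c^3 - 3c^2 + 3c + 2 → b + 2c^4 - c^3 + c - 1
  leading term b: subtract (3)·h_5 from b + 2c^4 - c^3 + c - 1 → 2c^4 - c^3 + 3c^2 - 2c
  leading term c^4: subtract (-3c)·h_6 from 2c^4 - c^3 + 3c^2 - 2c → -3c^3 - 3c^2 - 2c
  leading term c^3: subtract (1)·h_6 from -3c^3 - 3c^2 - 2c → 0
  remainder 0.

S(f_3,h_5): lcm = b^2. S = 3bc^2 - 3bc + 3b + c - 3.
  leading term bc^2: subtract (-3c)·f_1 from 3bc^2 - 3bc + 3b + c - 3 → -2bc + 3b - 3
  leading term bc: subtract (2)·f_1 from -2bc + 3b - 3 → 0
  remainder 0.

S(h_4,h_5): leading monomials are coprime, so the S-polynomial reduces to 0 (Buchberger's first criterion).
S(f_1,h_6): lcm = bc^3. S = bc^2 - 3bc - 2c^2.
  leading term bc^2: subtract (-c)·f_1 from bc^2 - 3bc - 2c^2 → 2bc - 2c^2 + 2c
  leading term bc: subtract (-2)·f_1 from 2bc - 2c^2 + 2c → 3b - 2c^2 + 2c - 3
  leading term b: subtract (2)·h_5 from 3b - 2c^2 + 2c - 3 → 0
  remainder 0.

S(f_2,h_6): leading monomials are coprime, so the S-polynomial reduces to 0 (Buchberger's first criterion).
S(f_3,h_6): leading monomials are coprime, so the S-polynomial reduces to 0 (Buchberger's first criterion).
S(h_4,h_6): leading monomials are coprime, so the S-polynomial reduces to 0 (Buchberger's first criterion).
S(h_5,h_6): leading monomials are coprime, so the S-polynomial reduces to 0 (Buchberger's first criterion).
Every S-polynomial of the final basis reduces to 0, so we have a Gröbner basis.
Inter-reduce: drop elements whose leading term is divisible by another's, tail-reduce, and make monic.
Reduced Gröbner basis: {a - 3c^2 + 2c + 3, b - 3c^2 + 3c - 1, c^3 + c^2 + 3c}.
Label its elements g_1 = a - 3c^2 + 2c + 3, g_2 = b - 3c^2 + 3c - 1, g_3 = c^3 + c^2 + 3c.

Reduce p = 2a + b^2 - 2b - c^2 modulo G:
  leading term a: subtract (2)·g_1 from 2a + b^2 - 2b - c^2 → b^2 - 2b - 2c^2 + 3c + 1
  leading term b^2: subtract (b)·g_2 from b^2 - 2b - 2c^2 + 3c + 1 → 3bc^2 - 3bc - b - 2c^2 + 3c + 1
  leading term bc^2: subtract (3c^2)·g_2 from 3bc^2 - 3bc - b - 2c^2 + 3c + 1 → -3bc - b + 2c^4 - 2c^3 + c^2 + 3c + 1
  leading term bc: subtract (-3c)·g_2 from -3bc - b + 2c^4 - 2c^3 + c^2 + 3c + 1 → -b + 2c^4 + 3c^3 + 3c^2 + 1
  leading term b: subtract (-1)·g_2 from -b + 2c^4 + 3c^3 + 3c^2 + 1 → 2c^4 + 3c^3 + 3c
  leading term c^4: subtract (2c)·g_3 from 2c^4 + 3c^3 + 3c → c^3 + c^2 + 3c
  leading term c^3: subtract (1)·g_3 from c^3 + c^2 + 3c → 0
  normal form = 0.
Since the normal form is 0, p ∈ I.

The remainder on division by a Gröbner basis is unique — it is the normal form.

2a + b^2 - 2b - c^2 lies in I (it reduces to 0).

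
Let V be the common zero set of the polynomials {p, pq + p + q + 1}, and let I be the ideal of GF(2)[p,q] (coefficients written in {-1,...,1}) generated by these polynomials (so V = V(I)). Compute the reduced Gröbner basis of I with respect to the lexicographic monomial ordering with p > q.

G = {p, q + 1}

This is the nonlinear analogue of row-reducing a linear system.

f_1 = p, LT = p.
f_2 = pq + p + q + 1, LT = pq.

S(f_1,f_2): lcm = pq. S = p + q + 1.
  reduce S modulo (f_1, f_2):
  remainder q + 1 ≠ 0; add g_3 = q + 1 to the basis.

The other S-polynomials (S(f_1,g_3), S(f_2,g_3)) all reduce to 0 modulo the current basis, so we have a Gröbner basis.
Inter-reduce: drop elements whose leading term is divisible by another's, tail-reduce, and make monic.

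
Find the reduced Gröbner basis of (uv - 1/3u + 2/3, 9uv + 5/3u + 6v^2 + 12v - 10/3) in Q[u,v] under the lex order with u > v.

G = {u + 9/7v^2 + 18/7v - 2, v^3 + 5/3v^2 - 20/9v}

The reduced Gröbner basis is the canonical form of the ideal for this ordering.

f_1 = uv - 1/3u + 2/3, LT = uv.
f_2 = 9uv + 5/3u + 6v^2 + 12v - 10/3, LT = uv.

S(f_1,f_2): lcm = uv. S = -14/27u - 2/3v^2 - 4/3v + 28/27.
  leading term u: no divisor's leading term divides it; move -14/27u to the remainder.
  leading term v^2: no divisor's leading term divides it; move -2/3v^2 to the remainder.
  leading term v: no divisor's leading term divides it; move -4/3v to the remainder.
  leading term 1: no divisor's leading term divides it; move 28/27 to the remainder.
  remainder -14/27u - 2/3v^2 - 4/3v + 28/27 ≠ 0; add g_3 = -14/27u - 2/3v^2 - 4/3v + 28/27 to the basis.

S(f_1,g_3): lcm = uv. S = -1/3u - 9/7v^3 - 18/7v^2 + 2v + 2/3.
  leading term u: subtract (9/14)·g_3 from -1/3u - 9/7v^3 - 18/7v^2 + 2v + 2/3 → -9/7v^3 - 15/7v^2 + 20/7v
  leading term v^3: no divisor's leading term divides it; move -9/7v^3 to the remainder.
  leading term v^2: no divisor's leading term divides it; move -15/7v^2 to the remainder.
  leading term v: no divisor's leading term divides it; move 20/7v to the remainder.
  remainder -9/7v^3 - 15/7v^2 + 20/7v ≠ 0; add g_4 = -9/7v^3 - 15/7v^2 + 20/7v to the basis.

S(f_2,g_3): lcm = uv. S = 5/27u - 9/7v^3 - 40/21v^2 + 10/3v - 10/27.
  leading term u: subtract (-5/14)·g_3 from 5/27u - 9/7v^3 - 40/21v^2 + 10/3v - 10/27 → -9/7v^3 - 15/7v^2 + 20/7v
  leading term v^3: subtract (1)·g_4 from -9/7v^3 - 15/7v^2 + 20/7v → 0
  remainder 0.

S(f_1,g_4): lcm = uv^3. S = -2uv^2 + 20/9uv + 2/3v^2.
  leading term uv^2: subtract (-2v)·f_1 from -2uv^2 + 20/9uv + 2/3v^2 → 14/9uv + 2/3v^2 + 4/3v
  leading term uv: subtract (14/9)·f_1 from 14/9uv + 2/3v^2 + 4/3v → 14/27u + 2/3v^2 + 4/3v - 28/27
  leading term u: subtract (-1)·g_3 from 14/27u + 2/3v^2 + 4/3v - 28/27 → 0
  remainder 0.

S(f_2,g_4): lcm = uv^3. S = -40/27uv^2 + 20/9uv + 2/3v^4 + 4/3v^3 - 10/27v^2.
  leading term uv^2: subtract (-40/27v)·f_1 from -40/27uv^2 + 20/9uv + 2/3v^4 + 4/3v^3 - 10/27v^2 → 140/81uv + 2/3v^4 + 4/3v^3 - 10/27v^2 + 80/81v
  leading term uv: subtract (140/81)·f_1 from 140/81uv + 2/3v^4 + 4/3v^3 - 10/27v^2 + 80/81v → 140/243u + 2/3v^4 + 4/3v^3 - 10/27v^2 + 80/81v - 280/243
  leading term u: subtract (-10/9)·g_3 from 140/243u + 2/3v^4 + 4/3v^3 - 10/27v^2 + 80/81v - 280/243 → 2/3v^4 + 4/3v^3 - 10/9v^2 - 40/81v
  leading term v^4: subtract (-14/27v)·g_4 from 2/3v^4 + 4/3v^3 - 10/9v^2 - 40/81v → 2/9v^3 + 10/27v^2 - 40/81v
  leading term v^3: subtract (-14/81)·g_4 from 2/9v^3 + 10/27v^2 - 40/81v → 0
  remainder 0.

S(g_3,g_4): leading monomials are coprime, so the S-polynomial reduces to 0 (Buchberger's first criterion).
Every S-polynomial of the final basis reduces to 0, so we have a Gröbner basis.
Inter-reduce: drop elements whose leading term is divisible by another's, tail-reduce, and make monic.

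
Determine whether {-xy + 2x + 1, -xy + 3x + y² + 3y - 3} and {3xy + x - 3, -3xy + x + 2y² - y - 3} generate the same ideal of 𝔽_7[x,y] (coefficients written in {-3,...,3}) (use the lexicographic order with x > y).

Two ideals are equal iff their reduced Gröbner bases coincide (the reduced basis is unique for a fixed ordering).
Buchberger on the first generating set:
f_1 = -xy + 2x + 1, LT = xy.
f_2 = -xy + 3x + y² + 3y - 3, LT = xy.

S(f_1,f_2): lcm = xy. S = x + y² + 3y + 3.
  leading term x: no divisor's leading term divides it; move x to the remainder.
  leading term y²: no divisor's leading term divides it; move y² to the remainder.
  leading term y: no divisor's leading term divides it; move 3y to the remainder.
  leading term 1: no divisor's leading term divides it; move 3 to the remainder.
  remainder x + y² + 3y + 3 ≠ 0; add g_3 = x + y² + 3y + 3 to the basis.

S(f_1,g_3): lcm = xy. S = -2x - y³ - 3y² - 3y - 1.
  leading term x: subtract (-2)·g_3 from -2x - y³ - 3y² - 3y - 1 → -y³ - y² + 3y - 2
  leading term y³: no divisor's leading term divides it; move -y³ to the remainder.
  leading term y²: no divisor's leading term divides it; move -y² to the remainder.
  leading term y: no divisor's leading term divides it; move 3y to the remainder.
  leading term 1: no divisor's leading term divides it; move -2 to the remainder.
  remainder -y³ - y² + 3y - 2 ≠ 0; add g_4 = -y³ - y² + 3y - 2 to the basis.

The other S-polynomials (S(f_2,g_3), S(f_1,g_4), S(f_2,g_4), S(g_3,g_4)) all reduce to 0 modulo the current basis, so we have a Gröbner basis.
Inter-reduce: drop elements whose leading term is divisible by another's, tail-reduce, and make monic.
Reduced Gröbner basis: {x + y² + 3y + 3, y³ + y² - 3y + 2}.

Buchberger on the second generating set:
h_1 = 3xy + x - 3, LT = xy.
h_2 = -3xy + x + 2y² - y - 3, LT = xy.

S(h_1,h_2): lcm = xy. S = 3x + 3y² + 2y - 2.
  leading term x: no divisor's leading term divides it; move 3x to the remainder.
  leading term y²: no divisor's leading term divides it; move 3y² to the remainder.
  leading term y: no divisor's leading term divides it; move 2y to the remainder.
  leading term 1: no divisor's leading term divides it; move -2 to the remainder.
  remainder 3x + 3y² + 2y - 2 ≠ 0; add k_3 = 3x + 3y² + 2y - 2 to the basis.

S(h_1,k_3): lcm = xy. S = -2x - y³ - 3y² + 3y - 1.
  leading term x: subtract (-3)·k_3 from -2x - y³ - 3y² + 3y - 1 → -y³ - y² + 2y
  leading term y³: no divisor's leading term divides it; move -y³ to the remainder.
  leading term y²: no divisor's leading term divides it; move -y² to the remainder.
  leading term y: no divisor's leading term divides it; move 2y to the remainder.
  remainder -y³ - y² + 2y ≠ 0; add k_4 = -y³ - y² + 2y to the basis.

The other S-polynomials (S(h_2,k_3), S(h_1,k_4), S(h_2,k_4), S(k_3,k_4)) all reduce to 0 modulo the current basis, so we have a Gröbner basis.
Inter-reduce: drop elements whose leading term is divisible by another's, tail-reduce, and make monic.
Reduced Gröbner basis: {x + y² + 3y - 3, y³ + y² - 2y}.

Since the reduced bases disagree, the two ideals are not the same.

No, the ideals differ.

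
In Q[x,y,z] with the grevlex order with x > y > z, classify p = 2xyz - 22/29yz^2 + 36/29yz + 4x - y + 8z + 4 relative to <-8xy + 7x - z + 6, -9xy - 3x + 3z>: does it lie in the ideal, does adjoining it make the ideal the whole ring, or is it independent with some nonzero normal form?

2xyz - 22/29yz^2 + 36/29yz + 4x - y + 8z + 4 is independent of I; its normal form modulo I is -y + 276/29z + 44/29.

First compute the reduced Gröbner basis of I by Buchberger's algorithm.
f_1 = -8xy + 7x - z + 6, LT = xy.
f_2 = -9xy - 3x + 3z, LT = xy.

S(f_1,f_2): lcm = xy. S = -29/24x + 11/24z - 3/4.
  reduce S modulo (f_1, f_2):
  remainder -29/24x + 11/24z - 3/4 ≠ 0; add h_3 = -29/24x + 11/24z - 3/4 to the basis.

S(f_1,h_3): lcm = xy. S = 11/29yz - 7/8x - 18/29y + 1/8z - 3/4.
  reduce S modulo (f_1, f_2, h_3):
  remainder 11/29yz - 18/29y - 6/29z - 6/29 ≠ 0; add h_4 = 11/29yz - 18/29y - 6/29z - 6/29 to the basis.

The other S-polynomials (S(f_2,h_3), S(f_1,h_4), S(f_2,h_4), S(h_3,h_4)) all reduce to 0 modulo the current basis, so we have a Gröbner basis.
Inter-reduce: drop elements whose leading term is divisible by another's, tail-reduce, and make monic.
Reduced Gröbner basis: {yz - 18/11y - 6/11z - 6/11, x - 11/29z + 18/29}.
Label its elements g_1 = yz - 18/11y - 6/11z - 6/11, g_2 = x - 11/29z + 18/29.

Reduce p = 2xyz - 22/29yz^2 + 36/29yz + 4x - y + 8z + 4 modulo G:
  leading term xyz: subtract (2x)·g_1 from 2xyz - 22/29yz^2 + 36/29yz + 4x - y + 8z + 4 → -22/29yz^2 + 36/11xy + 12/11xz + 36/29yz + 56/11x - y + 8z + 4
  leading term yz^2: subtract (-22/29z)·g_1 from -22/29yz^2 + 36/11xy + 12/11xz + 36/29yz + 56/11x - y + 8z + 4 → 36/11xy + 12/11xz - 12/29z^2 + 56/11x - y + 220/29z + 4
  leading term xy: subtract (36/11y)·g_2 from 36/11xy + 12/11xz - 12/29z^2 + 56/11x - y + 220/29z + 4 → 12/11xz + 36/29yz - 12/29z^2 + 56/11x - 967/319y + 220/29z + 4
  leading term xz: subtract (12/11z)·g_2 from 12/11xz + 36/29yz - 12/29z^2 + 56/11x - 967/319y + 220/29z + 4 → 36/29yz + 56/11x - 967/319y + 76/11z + 4
  leading term yz: subtract (36/29)·g_1 from 36/29yz + 56/11x - 967/319y + 76/11z + 4 → 56/11x - y + 220/29z + 1492/319
  leading term x: subtract (56/11)·g_2 from 56/11x - y + 220/29z + 1492/319 → -y + 276/29z + 44/29
  leading term y: no divisor's leading term divides it; move -y to the remainder.
  leading term z: no divisor's leading term divides it; move 276/29z to the remainder.
  leading term 1: no divisor's leading term divides it; move 44/29 to the remainder.
  normal form = -y + 276/29z + 44/29.
The normal form is nonzero, so p ∉ I. Since p minus its normal form lies in I, I + (p) = I + (r) where r = -y + 276/29z + 44/29; decide whether this ideal is the whole ring.
Run Buchberger on G together with r (pairs among the g_i already reduce to 0 since G is a Gröbner basis):
g_1 = yz - 18/11y - 6/11z - 6/11, LT = yz.
g_2 = x - 11/29z + 18/29, LT = x.
r = -y + 276/29z + 44/29, LT = y.

S(g_1,r): lcm = yz. S = 276/29z^2 - 18/11y + 310/319z - 6/11.
  reduce S modulo (g_1, g_2, r):
  remainder 276/29z^2 - 4658/319z - 966/319 ≠ 0; add m_4 = 276/29z^2 - 4658/319z - 966/319 to the basis.

The other S-polynomials (S(g_1,g_2), S(g_2,r), S(g_1,m_4), S(g_2,m_4), S(r,m_4)) all reduce to 0 modulo the current basis, so we have a Gröbner basis.
Inter-reduce: drop elements whose leading term is divisible by another's, tail-reduce, and make monic.
Reduced Gröbner basis: {z^2 - 2329/1518z - 7/22, x - 11/29z + 18/29, y - 276/29z - 44/29}.
The reduced Gröbner basis of I + (p) is {z^2 - 2329/1518z - 7/22, x - 11/29z + 18/29, y - 276/29z - 44/29} ≠ {1}, a proper ideal, so the enlarged system stays consistent: p is independent of I, with normal form -y + 276/29z + 44/29.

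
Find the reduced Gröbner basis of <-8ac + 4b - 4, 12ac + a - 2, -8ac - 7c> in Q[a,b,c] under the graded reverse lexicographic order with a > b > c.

This is the nonlinear analogue of row-reducing a linear system.

f_1 = -8ac + 4b - 4, LT = ac.
f_2 = 12ac + a - 2, LT = ac.
f_3 = -8ac - 7c, LT = ac.

S(f_1,f_2): lcm = ac. S = -1/12a - 1/2b + 2/3.
  leading term a: no divisor's leading term divides it; move -1/12a to the remainder.
  leading term b: no divisor's leading term divides it; move -1/2b to the remainder.
  leading term 1: no divisor's leading term divides it; move 2/3 to the remainder.
  remainder -1/12a - 1/2b + 2/3 ≠ 0; add g_4 = -1/12a - 1/2b + 2/3 to the basis.

S(f_1,f_3): lcm = ac. S = -1/2b - 7/8c + 1/2.
  leading term b: no divisor's leading term divides it; move -1/2b to the remainder.
  leading term c: no divisor's leading term divides it; move -7/8c to the remainder.
  leading term 1: no divisor's leading term divides it; move 1/2 to the remainder.
  remainder -1/2b - 7/8c + 1/2 ≠ 0; add g_5 = -1/2b - 7/8c + 1/2 to the basis.

S(f_2,f_3): lcm = ac. S = 1/12a - 7/8c - 1/6.
  leading term a: subtract (-1)·g_4 from 1/12a - 7/8c - 1/6 → -1/2b - 7/8c + 1/2
  leading term b: subtract (1)·g_5 from -1/2b - 7/8c + 1/2 → 0
  remainder 0.

S(f_1,g_4): lcm = ac. S = -6bc - 1/2b + 8c + 1/2.
  leading term bc: subtract (12c)·g_5 from -6bc - 1/2b + 8c + 1/2 → 21/2c^2 - 1/2b + 2c + 1/2
  leading term c^2: no divisor's leading term divides it; move 21/2c^2 to the remainder.
  leading term b: subtract (1)·g_5 from -1/2b + 2c + 1/2 → 23/8c
  leading term c: no divisor's leading term divides it; move 23/8c to the remainder.
  remainder 21/2c^2 + 23/8c ≠ 0; add g_6 = 21/2c^2 + 23/8c to the basis.

S(f_2,g_4): lcm = ac. S = -6bc + 1/12a + 8c - 1/6.
  leading term bc: subtract (12c)·g_5 from -6bc + 1/12a + 8c - 1/6 → 21/2c^2 + 1/12a + 2c - 1/6
  leading term c^2: subtract (1)·g_6 from 21/2c^2 + 1/12a + 2c - 1/6 → 1/12a - 7/8c - 1/6
  leading term a: subtract (-1)·g_4 from 1/12a - 7/8c - 1/6 → -1/2b - 7/8c + 1/2
  leading term b: subtract (1)·g_5 from -1/2b - 7/8c + 1/2 → 0
  remainder 0.

S(f_3,g_4): lcm = ac. S = -6bc + 71/8c.
  leading term bc: subtract (12c)·g_5 from -6bc + 71/8c → 21/2c^2 + 23/8c
  leading term c^2: subtract (1)·g_6 from 21/2c^2 + 23/8c → 0
  remainder 0.

S(f_1,g_5): leading monomials are coprime, so the S-polynomial reduces to 0 (Buchberger's first criterion).
S(f_2,g_5): leading monomials are coprime, so the S-polynomial reduces to 0 (Buchberger's first criterion).
S(f_3,g_5): leading monomials are coprime, so the S-polynomial reduces to 0 (Buchberger's first criterion).
S(g_4,g_5): leading monomials are coprime, so the S-polynomial reduces to 0 (Buchberger's first criterion).
S(f_1,g_6): lcm = ac^2. S = -23/84ac - 1/2bc + 1/2c.
  leading term ac: subtract (23/672)·f_1 from -23/84ac - 1/2bc + 1/2c → -1/2bc - 23/168b + 1/2c + 23/168
  leading term bc: subtract (c)·g_5 from -1/2bc - 23/168b + 1/2c + 23/168 → 7/8c^2 - 23/168b + 23/168
  leading term c^2: subtract (1/12)·g_6 from 7/8c^2 - 23/168b + 23/168 → -23/168b - 23/96c + 23/168
  leading term b: subtract (23/84)·g_5 from -23/168b - 23/96c + 23/168 → 0
  remainder 0.

S(f_2,g_6): lcm = ac^2. S = -4/21ac - 1/6c.
  leading term ac: subtract (1/42)·f_1 from -4/21ac - 1/6c → -2/21b - 1/6c + 2/21
  leading term b: subtract (4/21)·g_5 from -2/21b - 1/6c + 2/21 → 0
  remainder 0.

S(f_3,g_6): lcm = ac^2. S = -23/84ac + 7/8c^2.
  leading term ac: subtract (23/672)·f_1 from -23/84ac + 7/8c^2 → 7/8c^2 - 23/168b + 23/168
  leading term c^2: subtract (1/12)·g_6 from 7/8c^2 - 23/168b + 23/168 → -23/168b - 23/96c + 23/168
  leading term b: subtract (23/84)·g_5 from -23/168b - 23/96c + 23/168 → 0
  remainder 0.

S(g_4,g_6): leading monomials are coprime, so the S-polynomial reduces to 0 (Buchberger's first criterion).
S(g_5,g_6): leading monomials are coprime, so the S-polynomial reduces to 0 (Buchberger's first criterion).
Every S-polynomial of the final basis reduces to 0, so we have a Gröbner basis.
Inter-reduce: drop elements whose leading term is divisible by another's, tail-reduce, and make monic.

G = {c^2 + 23/84c, a - 21/2c - 2, b + 7/4c - 1}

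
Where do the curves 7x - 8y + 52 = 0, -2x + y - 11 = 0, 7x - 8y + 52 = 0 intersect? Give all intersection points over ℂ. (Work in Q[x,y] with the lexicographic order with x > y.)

Compute a lex Gröbner basis by Buchberger's algorithm.
f_1 = 7x - 8y + 52, LT = x.
f_2 = -2x + y - 11, LT = x.
f_3 = 7x - 8y + 52, LT = x.

S(f_1,f_2): lcm = x. S = -\tfrac{9}{14}y + \tfrac{27}{14}.
  leading term y: no divisor's leading term divides it; move -\tfrac{9}{14}y to the remainder.
  leading term 1: no divisor's leading term divides it; move \tfrac{27}{14} to the remainder.
  remainder -\tfrac{9}{14}y + \tfrac{27}{14} ≠ 0; add h_4 = -\tfrac{9}{14}y + \tfrac{27}{14} to the basis.

S(f_1,f_3): lcm = x. S = 0.
  remainder 0.

S(f_2,f_3): lcm = x. S = \tfrac{9}{14}y - \tfrac{27}{14}.
  leading term y: subtract (-1)·h_4 from \tfrac{9}{14}y - \tfrac{27}{14} → 0
  remainder 0.

S(f_1,h_4): leading monomials are coprime, so the S-polynomial reduces to 0 (Buchberger's first criterion).
S(f_2,h_4): leading monomials are coprime, so the S-polynomial reduces to 0 (Buchberger's first criterion).
S(f_3,h_4): leading monomials are coprime, so the S-polynomial reduces to 0 (Buchberger's first criterion).
Every S-polynomial of the final basis reduces to 0, so we have a Gröbner basis.
Inter-reduce: drop elements whose leading term is divisible by another's, tail-reduce, and make monic.
Reduced Gröbner basis: {x + 4, y - 3}.

From the last basis element, y - 3 = 0, so y takes values in {3}. Each choice, substituted upward through the basis, yields the corresponding point(s) of the solution set.
  y = 3: the earlier basis element becomes x + 4 = 0, giving x = -4 — point (-4, 3).
Check: every point annihilates each of the original generators.

{(-4, 3)}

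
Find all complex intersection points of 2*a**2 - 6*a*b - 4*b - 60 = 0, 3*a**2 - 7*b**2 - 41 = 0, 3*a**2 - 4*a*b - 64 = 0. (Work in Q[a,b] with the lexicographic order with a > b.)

{(4, -1)}

Compute a lex Gröbner basis by Buchberger's algorithm.
f_1 = 2*a**2 - 6*a*b - 4*b - 60, LT = a**2.
f_2 = 3*a**2 - 7*b**2 - 41, LT = a**2.
f_3 = 3*a**2 - 4*a*b - 64, LT = a**2.

S(f_1,f_2): lcm = a**2. S = -3*a*b + 7/3*b**2 - 2*b - 49/3.
  reduce S modulo (f_1, f_2, f_3):
  remainder -3*a*b + 7/3*b**2 - 2*b - 49/3 ≠ 0; add h_4 = -3*a*b + 7/3*b**2 - 2*b - 49/3 to the basis.

S(f_1,f_3): lcm = a**2. S = -5/3*a*b - 2*b - 26/3.
  reduce S modulo (f_1, f_2, f_3, h_4):
  remainder -35/27*b**2 - 8/9*b + 11/27 ≠ 0; add h_5 = -35/27*b**2 - 8/9*b + 11/27 to the basis.

S(f_1,h_4): lcm = a**2*b. S = -20/9*a*b**2 - 2/3*a*b - 49/9*a - 2*b**2 - 30*b.
  reduce S modulo (f_1, f_2, f_3, h_4, h_5):
  remainder -49/9*a - 5702/315*b + 386/105 ≠ 0; add h_6 = -49/9*a - 5702/315*b + 386/105 to the basis.

S(h_4,h_5): lcm = a*b**2. S = -24/35*a*b + 11/35*a - 7/9*b**3 + 2/3*b**2 + 49/9*b.
  reduce S modulo (f_1, f_2, f_3, h_4, h_5, h_6):
  remainder 249408/60025*b + 249408/60025 ≠ 0; add h_7 = 249408/60025*b + 249408/60025 to the basis.

The other S-polynomials (S(f_2,f_3), S(f_2,h_4), S(f_3,h_4), S(f_1,h_5), S(f_2,h_5), S(f_3,h_5), S(f_1,h_6), S(f_2,h_6), S(f_3,h_6), S(h_4,h_6), S(h_5,h_6), S(f_1,h_7), S(f_2,h_7), S(f_3,h_7), S(h_4,h_7), S(h_5,h_7), S(h_6,h_7)) all reduce to 0 modulo the current basis, so we have a Gröbner basis.
Inter-reduce: drop elements whose leading term is divisible by another's, tail-reduce, and make monic.
Reduced Gröbner basis: {a - 4, b + 1}.

The lex basis is triangular: the last element involves only b. Solving b + 1 = 0 gives b ∈ {-1}; substituting each value into the earlier elements determines the remaining variables.
  b = -1: the earlier basis element becomes a - 4 = 0, giving a = 4 — point (4, -1).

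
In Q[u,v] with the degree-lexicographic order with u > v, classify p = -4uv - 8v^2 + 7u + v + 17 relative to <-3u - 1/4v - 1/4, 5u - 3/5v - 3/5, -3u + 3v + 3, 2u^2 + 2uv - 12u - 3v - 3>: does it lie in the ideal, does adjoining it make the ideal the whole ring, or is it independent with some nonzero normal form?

Adjoining -4uv - 8v^2 + 7u + v + 17 makes the ideal the whole ring: the system is inconsistent.

First compute the reduced Gröbner basis of I by Buchberger's algorithm.
f_1 = -3u - 1/4v - 1/4, LT = u.
f_2 = 5u - 3/5v - 3/5, LT = u.
f_3 = -3u + 3v + 3, LT = u.
f_4 = 2u^2 + 2uv - 12u - 3v - 3, LT = u^2.

S(f_1,f_2): lcm = u. S = 61/300v + 61/300.
  leading term v: no divisor's leading term divides it; move 61/300v to the remainder.
  leading term 1: no divisor's leading term divides it; move 61/300 to the remainder.
  remainder 61/300v + 61/300 ≠ 0; add h_5 = 61/300v + 61/300 to the basis.

The other S-polynomials (S(f_1,f_3), S(f_1,f_4), S(f_2,f_3), S(f_2,f_4), S(f_3,f_4), S(f_1,h_5), S(f_2,h_5), S(f_3,h_5), S(f_4,h_5)) all reduce to 0 modulo the current basis, so we have a Gröbner basis.
Inter-reduce: drop elements whose leading term is divisible by another's, tail-reduce, and make monic.
Reduced Gröbner basis: {u, v + 1}.
Label its elements g_1 = u, g_2 = v + 1.

Reduce p = -4uv - 8v^2 + 7u + v + 17 modulo G:
  leading term uv: subtract (-4v)·g_1 from -4uv - 8v^2 + 7u + v + 17 → -8v^2 + 7u + v + 17
  leading term v^2: subtract (-8v)·g_2 from -8v^2 + 7u + v + 17 → 7u + 9v + 17
  leading term u: subtract (7)·g_1 from 7u + 9v + 17 → 9v + 17
  leading term v: subtract (9)·g_2 from 9v + 17 → 8
  leading term 1: no divisor's leading term divides it; move 8 to the remainder.
  normal form = 8.
The normal form is nonzero, so p ∉ I. Since p minus its normal form lies in I, I + (p) = I + (r) where r = 8; decide whether this ideal is the whole ring.
Here r = 8 is a nonzero constant, hence a unit: 1 ∈ I + (p), the Gröbner basis of I + (p) is {1}, and the enlarged system has no common solution — adjoining p is inconsistent.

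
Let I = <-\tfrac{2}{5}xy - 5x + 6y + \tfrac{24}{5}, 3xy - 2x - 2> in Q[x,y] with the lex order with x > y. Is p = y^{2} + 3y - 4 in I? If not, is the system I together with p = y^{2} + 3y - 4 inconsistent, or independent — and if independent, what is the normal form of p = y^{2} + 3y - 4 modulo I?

y^{2} + 3y - 4 is independent of I; its normal form modulo I is \tfrac{131}{45}y - \tfrac{131}{45}.

First compute the reduced Gröbner basis of I by Buchberger's algorithm.
f_1 = -\tfrac{2}{5}xy - 5x + 6y + \tfrac{24}{5}, LT = xy.
f_2 = 3xy - 2x - 2, LT = xy.

S(f_1,f_2): lcm = xy. S = \tfrac{79}{6}x - 15y - \tfrac{34}{3}.
  leading term x: no divisor's leading term divides it; move \tfrac{79}{6}x to the remainder.
  leading term y: no divisor's leading term divides it; move -15y to the remainder.
  leading term 1: no divisor's leading term divides it; move -\tfrac{34}{3} to the remainder.
  remainder \tfrac{79}{6}x - 15y - \tfrac{34}{3} ≠ 0; add h_3 = \tfrac{79}{6}x - 15y - \tfrac{34}{3} to the basis.

S(f_1,h_3): lcm = xy. S = \tfrac{25}{2}x + \tfrac{90}{79}y^{2} - \tfrac{1117}{79}y - 12.
  leading term x: subtract (\tfrac{75}{79})·h_3 from \tfrac{25}{2}x + \tfrac{90}{79}y^{2} - \tfrac{1117}{79}y - 12 → \tfrac{90}{79}y^{2} + \tfrac{8}{79}y - \tfrac{98}{79}
  leading term y^{2}: no divisor's leading term divides it; move \tfrac{90}{79}y^{2} to the remainder.
  leading term y: no divisor's leading term divides it; move \tfrac{8}{79}y to the remainder.
  leading term 1: no divisor's leading term divides it; move -\tfrac{98}{79} to the remainder.
  remainder \tfrac{90}{79}y^{2} + \tfrac{8}{79}y - \tfrac{98}{79} ≠ 0; add h_4 = \tfrac{90}{79}y^{2} + \tfrac{8}{79}y - \tfrac{98}{79} to the basis.

S(f_2,h_3): lcm = xy. S = -\tfrac{2}{3}x + \tfrac{90}{79}y^{2} + \tfrac{68}{79}y - \tfrac{2}{3}.
  leading term x: subtract (-\tfrac{4}{79})·h_3 from -\tfrac{2}{3}x + \tfrac{90}{79}y^{2} + \tfrac{68}{79}y - \tfrac{2}{3} → \tfrac{90}{79}y^{2} + \tfrac{8}{79}y - \tfrac{98}{79}
  leading term y^{2}: subtract (1)·h_4 from \tfrac{90}{79}y^{2} + \tfrac{8}{79}y - \tfrac{98}{79} → 0
  remainder 0.

S(f_1,h_4): lcm = xy^{2}. S = \tfrac{1117}{90}xy + \tfrac{49}{45}x - 15y^{2} - 12y.
  leading term xy: subtract (-\tfrac{1117}{36})·f_1 from \tfrac{1117}{90}xy + \tfrac{49}{45}x - 15y^{2} - 12y → -\tfrac{3081}{20}x - 15y^{2} + \tfrac{1045}{6}y + \tfrac{2234}{15}
  leading term x: subtract (-\tfrac{117}{10})·h_3 from -\tfrac{3081}{20}x - 15y^{2} + \tfrac{1045}{6}y + \tfrac{2234}{15} → -15y^{2} - \tfrac{4}{3}y + \tfrac{49}{3}
  leading term y^{2}: subtract (-\tfrac{79}{6})·h_4 from -15y^{2} - \tfrac{4}{3}y + \tfrac{49}{3} → 0
  remainder 0.

S(f_2,h_4): lcm = xy^{2}. S = -\tfrac{34}{45}xy + \tfrac{49}{45}x - \tfrac{2}{3}y.
  leading term xy: subtract (\tfrac{17}{9})·f_1 from -\tfrac{34}{45}xy + \tfrac{49}{45}x - \tfrac{2}{3}y → \tfrac{158}{15}x - 12y - \tfrac{136}{15}
  leading term x: subtract (\tfrac{4}{5})·h_3 from \tfrac{158}{15}x - 12y - \tfrac{136}{15} → 0
  remainder 0.

S(h_3,h_4): leading monomials are coprime, so the S-polynomial reduces to 0 (Buchberger's first criterion).
Every S-polynomial of the final basis reduces to 0, so we have a Gröbner basis.
Inter-reduce: drop elements whose leading term is divisible by another's, tail-reduce, and make monic.
Reduced Gröbner basis: {x - \tfrac{90}{79}y - \tfrac{68}{79}, y^{2} + \tfrac{4}{45}y - \tfrac{49}{45}}.
Label its elements g_1 = x - \tfrac{90}{79}y - \tfrac{68}{79}, g_2 = y^{2} + \tfrac{4}{45}y - \tfrac{49}{45}.

Reduce p = y^{2} + 3y - 4 modulo G:
  leading term y^{2}: subtract (1)·g_2 from y^{2} + 3y - 4 → \tfrac{131}{45}y - \tfrac{131}{45}
  leading term y: no divisor's leading term divides it; move \tfrac{131}{45}y to the remainder.
  leading term 1: no divisor's leading term divides it; move -\tfrac{131}{45} to the remainder.
  normal form = \tfrac{131}{45}y - \tfrac{131}{45}.
The normal form is nonzero, so p ∉ I. Since p minus its normal form lies in I, I + (p) = I + (r) where r = \tfrac{131}{45}y - \tfrac{131}{45}; decide whether this ideal is the whole ring.
Run Buchberger on G together with r (pairs among the g_i already reduce to 0 since G is a Gröbner basis):
g_1 = x - \tfrac{90}{79}y - \tfrac{68}{79}, LT = x.
g_2 = y^{2} + \tfrac{4}{45}y - \tfrac{49}{45}, LT = y^{2}.
r = \tfrac{131}{45}y - \tfrac{131}{45}, LT = y.

S(g_1,g_2): leading monomials are coprime, so the S-polynomial reduces to 0 (Buchberger's first criterion).
S(g_1,r): leading monomials are coprime, so the S-polynomial reduces to 0 (Buchberger's first criterion).
S(g_2,r): lcm = y^{2}. S = \tfrac{49}{45}y - \tfrac{49}{45}.
  leading term y: subtract (\tfrac{49}{131})·r from \tfrac{49}{45}y - \tfrac{49}{45} → 0
  remainder 0.

Every S-polynomial of the final basis reduces to 0, so we have a Gröbner basis.
Inter-reduce: drop elements whose leading term is divisible by another's, tail-reduce, and make monic.
Reduced Gröbner basis: {x - 2, y - 1}.
The reduced Gröbner basis of I + (p) is {x - 2, y - 1} ≠ {1}, a proper ideal, so the enlarged system stays consistent: p is independent of I, with normal form \tfrac{131}{45}y - \tfrac{131}{45}.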